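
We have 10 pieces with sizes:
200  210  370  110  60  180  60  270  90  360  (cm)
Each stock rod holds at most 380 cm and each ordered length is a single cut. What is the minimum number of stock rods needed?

6

Total = 370 + 360 + 270 + 210 + 200 + 180 + 110 + 90 + 60 + 60 = 1910 cm.
Lower bound: ⌈1910/380⌉ = 6 stock rods.
A packing using 6 stock rods:
  stock rod 1: 370 = 370
  stock rod 2: 360 = 360
  stock rod 3: 270 + 110 = 380
  stock rod 4: 210 + 90 + 60 = 360
  stock rod 5: 200 + 180 = 380
  stock rod 6: 60 = 60
This matches the lower bound, so 6 is optimal.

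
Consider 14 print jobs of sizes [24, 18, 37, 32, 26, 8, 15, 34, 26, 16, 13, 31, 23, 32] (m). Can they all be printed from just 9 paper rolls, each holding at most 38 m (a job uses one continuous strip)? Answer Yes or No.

Total = 335 m; ⌈335/38⌉ = 9.
The bound of 9 does not rule out 9, but exhaustive search shows no assignment into 9 paper rolls of capacity 38 m exists — the minimum is 10.

No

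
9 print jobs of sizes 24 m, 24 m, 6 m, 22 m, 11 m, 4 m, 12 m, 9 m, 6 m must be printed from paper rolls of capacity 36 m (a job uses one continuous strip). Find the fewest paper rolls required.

4

Total = 24 + 24 + 22 + 12 + 11 + 9 + 6 + 6 + 4 = 118 m.
Lower bound: ⌈118/36⌉ = 4 paper rolls.
A packing using 4 paper rolls:
  roll 1: 24 + 12 = 36
  roll 2: 24 + 11 = 35
  roll 3: 22 + 9 + 4 = 35
  roll 4: 6 + 6 = 12
This matches the lower bound, so 4 is optimal.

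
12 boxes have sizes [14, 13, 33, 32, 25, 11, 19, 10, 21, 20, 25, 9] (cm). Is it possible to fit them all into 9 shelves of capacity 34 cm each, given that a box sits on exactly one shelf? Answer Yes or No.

Yes

A valid assignment using 8 shelves:
  shelf 1: 33 = 33
  shelf 2: 32 = 32
  shelf 3: 25 + 9 = 34
  shelf 4: 25 = 25
  shelf 5: 21 + 13 = 34
  shelf 6: 20 + 14 = 34
  shelf 7: 19 + 11 = 30
  shelf 8: 10 = 10
That uses only 8 ≤ 9, so 9 shelves are enough.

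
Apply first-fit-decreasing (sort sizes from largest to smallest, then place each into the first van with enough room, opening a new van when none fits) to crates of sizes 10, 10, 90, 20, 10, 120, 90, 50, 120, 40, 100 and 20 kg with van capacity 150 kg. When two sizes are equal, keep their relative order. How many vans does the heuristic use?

5

Sorted descending: 120, 120, 100, 90, 90, 50, 40, 20, 20, 10, 10, 10.
  120 → van 1 (new)  [load 120/150]
  120 → van 2 (new)  [load 120/150]
  100 → van 3 (new)  [load 100/150]
  90 → van 4 (new)  [load 90/150]
  90 → van 5 (new)  [load 90/150]
  50 → van 3  [load 150/150]
  40 → van 4  [load 130/150]
  20 → van 1  [load 140/150]
  20 → van 2  [load 140/150]
  10 → van 1  [load 150/150]
  10 → van 2  [load 150/150]
  10 → van 4  [load 140/150]
5 vans opened.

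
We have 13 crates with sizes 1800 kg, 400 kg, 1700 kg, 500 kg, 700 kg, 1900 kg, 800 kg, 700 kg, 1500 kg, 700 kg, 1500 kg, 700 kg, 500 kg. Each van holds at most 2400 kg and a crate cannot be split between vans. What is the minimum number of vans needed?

Total = 1900 + 1800 + 1700 + 1500 + 1500 + 800 + 700 + 700 + 700 + 700 + 500 + 500 + 400 = 13400 kg.
Lower bound: ⌈13400/2400⌉ = 6 vans.
A packing using 6 vans:
  van 1: 1900 + 500 = 2400
  van 2: 1800 + 500 = 2300
  van 3: 1700 + 700 = 2400
  van 4: 1500 + 800 = 2300
  van 5: 1500 + 700 = 2200
  van 6: 700 + 700 + 400 = 1800
This matches the lower bound, so 6 is optimal.

6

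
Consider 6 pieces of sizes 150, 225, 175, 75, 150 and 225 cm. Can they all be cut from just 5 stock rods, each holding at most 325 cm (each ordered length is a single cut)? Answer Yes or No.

Yes

A valid assignment using 4 stock rods:
  stock rod 1: 225 + 75 = 300
  stock rod 2: 225 = 225
  stock rod 3: 175 + 150 = 325
  stock rod 4: 150 = 150
That uses only 4 ≤ 5, so 5 stock rods are enough.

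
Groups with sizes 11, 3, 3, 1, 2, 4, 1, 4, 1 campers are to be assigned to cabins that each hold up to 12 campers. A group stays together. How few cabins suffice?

Total = 11 + 4 + 4 + 3 + 3 + 2 + 1 + 1 + 1 = 30 campers.
Lower bound: ⌈30/12⌉ = 3 cabins.
A packing using 3 cabins:
  cabin 1: 11 + 1 = 12
  cabin 2: 4 + 4 + 3 + 1 = 12
  cabin 3: 3 + 2 + 1 = 6
This matches the lower bound, so 3 is optimal.

3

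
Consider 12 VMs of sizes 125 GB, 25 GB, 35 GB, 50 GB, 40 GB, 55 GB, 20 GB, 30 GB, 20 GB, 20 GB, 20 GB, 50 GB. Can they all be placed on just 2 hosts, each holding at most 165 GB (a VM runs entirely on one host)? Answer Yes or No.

No

Total = 490 GB; ⌈490/165⌉ = 3.
At least 3 hosts are required, but only 2 are allowed.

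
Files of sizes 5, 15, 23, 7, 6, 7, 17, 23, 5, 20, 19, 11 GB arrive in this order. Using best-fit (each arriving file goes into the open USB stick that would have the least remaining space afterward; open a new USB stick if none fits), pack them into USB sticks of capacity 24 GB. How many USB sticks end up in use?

8

  5 → USB stick 1 (new)  [load 5/24]
  15 → USB stick 1  [load 20/24]
  23 → USB stick 2 (new)  [load 23/24]
  7 → USB stick 3 (new)  [load 7/24]
  6 → USB stick 3  [load 13/24]
  7 → USB stick 3  [load 20/24]
  17 → USB stick 4 (new)  [load 17/24]
  23 → USB stick 5 (new)  [load 23/24]
  5 → USB stick 4  [load 22/24]
  20 → USB stick 6 (new)  [load 20/24]
  19 → USB stick 7 (new)  [load 19/24]
  11 → USB stick 8 (new)  [load 11/24]
8 USB sticks opened.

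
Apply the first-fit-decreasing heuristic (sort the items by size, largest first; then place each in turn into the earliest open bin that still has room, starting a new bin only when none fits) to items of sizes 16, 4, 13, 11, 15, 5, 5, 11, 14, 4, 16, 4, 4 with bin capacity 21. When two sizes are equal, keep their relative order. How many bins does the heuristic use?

Sorted descending: 16, 16, 15, 14, 13, 11, 11, 5, 5, 4, 4, 4, 4.
  16 → bin 1 (new)  [load 16/21]
  16 → bin 2 (new)  [load 16/21]
  15 → bin 3 (new)  [load 15/21]
  14 → bin 4 (new)  [load 14/21]
  13 → bin 5 (new)  [load 13/21]
  11 → bin 6 (new)  [load 11/21]
  11 → bin 7 (new)  [load 11/21]
  5 → bin 1  [load 21/21]
  5 → bin 2  [load 21/21]
  4 → bin 3  [load 19/21]
  4 → bin 4  [load 18/21]
  4 → bin 5  [load 17/21]
  4 → bin 5  [load 21/21]
7 bins opened.

7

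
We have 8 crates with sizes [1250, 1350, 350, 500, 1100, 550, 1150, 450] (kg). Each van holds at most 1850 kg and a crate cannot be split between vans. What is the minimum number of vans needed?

4

Total = 1350 + 1250 + 1150 + 1100 + 550 + 500 + 450 + 350 = 6700 kg.
Lower bound: ⌈6700/1850⌉ = 4 vans.
A packing using 4 vans:
  van 1: 1350 + 500 = 1850
  van 2: 1250 + 550 = 1800
  van 3: 1150 + 450 = 1600
  van 4: 1100 + 350 = 1450
This matches the lower bound, so 4 is optimal.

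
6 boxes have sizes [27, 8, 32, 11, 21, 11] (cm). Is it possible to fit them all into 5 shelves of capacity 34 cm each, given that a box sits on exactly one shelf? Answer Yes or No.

A valid assignment using 4 shelves:
  shelf 1: 32 = 32
  shelf 2: 27 = 27
  shelf 3: 21 + 11 = 32
  shelf 4: 11 + 8 = 19
That uses only 4 ≤ 5, so 5 shelves are enough.

Yes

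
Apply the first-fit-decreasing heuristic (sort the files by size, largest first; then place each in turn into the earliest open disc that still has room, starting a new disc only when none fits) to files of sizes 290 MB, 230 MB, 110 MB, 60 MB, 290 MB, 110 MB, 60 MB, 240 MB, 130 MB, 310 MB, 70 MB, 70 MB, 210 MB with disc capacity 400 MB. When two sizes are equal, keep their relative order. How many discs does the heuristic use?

Sorted descending: 310, 290, 290, 240, 230, 210, 130, 110, 110, 70, 70, 60, 60.
  310 → disc 1 (new)  [load 310/400]
  290 → disc 2 (new)  [load 290/400]
  290 → disc 3 (new)  [load 290/400]
  240 → disc 4 (new)  [load 240/400]
  230 → disc 5 (new)  [load 230/400]
  210 → disc 6 (new)  [load 210/400]
  130 → disc 4  [load 370/400]
  110 → disc 2  [load 400/400]
  110 → disc 3  [load 400/400]
  70 → disc 1  [load 380/400]
  70 → disc 5  [load 300/400]
  60 → disc 5  [load 360/400]
  60 → disc 6  [load 270/400]
6 discs opened.

6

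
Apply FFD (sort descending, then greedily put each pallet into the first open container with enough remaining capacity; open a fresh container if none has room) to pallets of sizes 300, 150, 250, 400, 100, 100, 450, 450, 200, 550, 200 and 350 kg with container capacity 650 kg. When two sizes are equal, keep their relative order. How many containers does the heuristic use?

6

Sorted descending: 550, 450, 450, 400, 350, 300, 250, 200, 200, 150, 100, 100.
  550 → container 1 (new)  [load 550/650]
  450 → container 2 (new)  [load 450/650]
  450 → container 3 (new)  [load 450/650]
  400 → container 4 (new)  [load 400/650]
  350 → container 5 (new)  [load 350/650]
  300 → container 5  [load 650/650]
  250 → container 4  [load 650/650]
  200 → container 2  [load 650/650]
  200 → container 3  [load 650/650]
  150 → container 6 (new)  [load 150/650]
  100 → container 1  [load 650/650]
  100 → container 6  [load 250/650]
6 containers opened.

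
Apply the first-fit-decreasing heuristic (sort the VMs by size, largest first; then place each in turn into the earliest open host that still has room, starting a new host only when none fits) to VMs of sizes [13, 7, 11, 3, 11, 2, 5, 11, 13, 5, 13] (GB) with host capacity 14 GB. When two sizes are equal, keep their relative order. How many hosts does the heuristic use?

Sorted descending: 13, 13, 13, 11, 11, 11, 7, 5, 5, 3, 2.
  13 → host 1 (new)  [load 13/14]
  13 → host 2 (new)  [load 13/14]
  13 → host 3 (new)  [load 13/14]
  11 → host 4 (new)  [load 11/14]
  11 → host 5 (new)  [load 11/14]
  11 → host 6 (new)  [load 11/14]
  7 → host 7 (new)  [load 7/14]
  5 → host 7  [load 12/14]
  5 → host 8 (new)  [load 5/14]
  3 → host 4  [load 14/14]
  2 → host 5  [load 13/14]
8 hosts opened.

8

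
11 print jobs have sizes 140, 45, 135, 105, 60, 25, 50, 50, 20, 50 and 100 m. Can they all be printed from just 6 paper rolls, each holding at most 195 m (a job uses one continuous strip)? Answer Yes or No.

Yes

A valid assignment using 5 paper rolls:
  roll 1: 140 + 50 = 190
  roll 2: 135 + 60 = 195
  roll 3: 105 + 50 + 25 = 180
  roll 4: 100 + 50 + 45 = 195
  roll 5: 20 = 20
That uses only 5 ≤ 6, so 6 paper rolls are enough.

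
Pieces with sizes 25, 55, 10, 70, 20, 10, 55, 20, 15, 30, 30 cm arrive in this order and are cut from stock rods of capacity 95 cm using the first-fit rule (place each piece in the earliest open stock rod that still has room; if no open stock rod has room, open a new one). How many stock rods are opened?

  25 → stock rod 1 (new)  [load 25/95]
  55 → stock rod 1  [load 80/95]
  10 → stock rod 1  [load 90/95]
  70 → stock rod 2 (new)  [load 70/95]
  20 → stock rod 2  [load 90/95]
  10 → stock rod 3 (new)  [load 10/95]
  55 → stock rod 3  [load 65/95]
  20 → stock rod 3  [load 85/95]
  15 → stock rod 4 (new)  [load 15/95]
  30 → stock rod 4  [load 45/95]
  30 → stock rod 4  [load 75/95]
4 stock rods opened.

4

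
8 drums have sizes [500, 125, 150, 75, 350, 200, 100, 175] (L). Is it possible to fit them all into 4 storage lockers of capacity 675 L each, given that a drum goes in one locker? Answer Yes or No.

Yes

A valid assignment using 3 storage lockers:
  locker 1: 500 + 175 = 675
  locker 2: 350 + 200 + 125 = 675
  locker 3: 150 + 100 + 75 = 325
That uses only 3 ≤ 4, so 4 storage lockers are enough.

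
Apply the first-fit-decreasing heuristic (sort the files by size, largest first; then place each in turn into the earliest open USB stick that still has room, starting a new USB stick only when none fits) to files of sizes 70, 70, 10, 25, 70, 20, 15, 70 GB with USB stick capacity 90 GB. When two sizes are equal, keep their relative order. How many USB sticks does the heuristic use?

5

Sorted descending: 70, 70, 70, 70, 25, 20, 15, 10.
  70 → USB stick 1 (new)  [load 70/90]
  70 → USB stick 2 (new)  [load 70/90]
  70 → USB stick 3 (new)  [load 70/90]
  70 → USB stick 4 (new)  [load 70/90]
  25 → USB stick 5 (new)  [load 25/90]
  20 → USB stick 1  [load 90/90]
  15 → USB stick 2  [load 85/90]
  10 → USB stick 3  [load 80/90]
5 USB sticks opened.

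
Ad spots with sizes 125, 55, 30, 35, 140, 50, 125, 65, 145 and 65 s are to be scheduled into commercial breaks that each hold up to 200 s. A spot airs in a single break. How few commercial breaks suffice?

5

Total = 145 + 140 + 125 + 125 + 65 + 65 + 55 + 50 + 35 + 30 = 835 s.
Lower bound: ⌈835/200⌉ = 5 commercial breaks.
A packing using 5 commercial breaks:
  break 1: 145 + 55 = 200
  break 2: 140 + 50 = 190
  break 3: 125 + 65 = 190
  break 4: 125 + 65 = 190
  break 5: 35 + 30 = 65
This matches the lower bound, so 5 is optimal.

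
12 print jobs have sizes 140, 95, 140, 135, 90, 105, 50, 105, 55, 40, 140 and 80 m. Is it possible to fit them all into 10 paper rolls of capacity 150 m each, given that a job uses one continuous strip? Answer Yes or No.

A valid assignment using 9 paper rolls:
  roll 1: 140 = 140
  roll 2: 140 = 140
  roll 3: 140 = 140
  roll 4: 135 = 135
  roll 5: 105 + 40 = 145
  roll 6: 105 = 105
  roll 7: 95 + 55 = 150
  roll 8: 90 + 50 = 140
  roll 9: 80 = 80
That uses only 9 ≤ 10, so 10 paper rolls are enough.

Yes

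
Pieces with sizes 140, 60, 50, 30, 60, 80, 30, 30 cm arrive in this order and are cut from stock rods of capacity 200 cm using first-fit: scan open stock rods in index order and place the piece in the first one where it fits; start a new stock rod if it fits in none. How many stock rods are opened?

3

  140 → stock rod 1 (new)  [load 140/200]
  60 → stock rod 1  [load 200/200]
  50 → stock rod 2 (new)  [load 50/200]
  30 → stock rod 2  [load 80/200]
  60 → stock rod 2  [load 140/200]
  80 → stock rod 3 (new)  [load 80/200]
  30 → stock rod 2  [load 170/200]
  30 → stock rod 2  [load 200/200]
3 stock rods opened.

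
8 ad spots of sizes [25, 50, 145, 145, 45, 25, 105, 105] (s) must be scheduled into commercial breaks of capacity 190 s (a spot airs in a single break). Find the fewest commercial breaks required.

Total = 145 + 145 + 105 + 105 + 50 + 45 + 25 + 25 = 645 s.
Lower bound: ⌈645/190⌉ = 4 commercial breaks.
A packing using 4 commercial breaks:
  break 1: 145 + 45 = 190
  break 2: 145 + 25 = 170
  break 3: 105 + 50 + 25 = 180
  break 4: 105 = 105
This matches the lower bound, so 4 is optimal.

4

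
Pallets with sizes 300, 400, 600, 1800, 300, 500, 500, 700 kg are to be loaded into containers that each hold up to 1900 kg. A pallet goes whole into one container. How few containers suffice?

Total = 1800 + 700 + 600 + 500 + 500 + 400 + 300 + 300 = 5100 kg.
Lower bound: ⌈5100/1900⌉ = 3 containers.
A packing using 3 containers:
  container 1: 1800 = 1800
  container 2: 700 + 600 + 500 = 1800
  container 3: 500 + 400 + 300 + 300 = 1500
This matches the lower bound, so 3 is optimal.

3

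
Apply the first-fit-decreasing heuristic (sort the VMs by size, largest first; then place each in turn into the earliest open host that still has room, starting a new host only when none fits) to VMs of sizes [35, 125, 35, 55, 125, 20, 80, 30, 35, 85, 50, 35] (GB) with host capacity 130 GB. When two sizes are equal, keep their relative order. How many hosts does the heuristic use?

Sorted descending: 125, 125, 85, 80, 55, 50, 35, 35, 35, 35, 30, 20.
  125 → host 1 (new)  [load 125/130]
  125 → host 2 (new)  [load 125/130]
  85 → host 3 (new)  [load 85/130]
  80 → host 4 (new)  [load 80/130]
  55 → host 5 (new)  [load 55/130]
  50 → host 4  [load 130/130]
  35 → host 3  [load 120/130]
  35 → host 5  [load 90/130]
  35 → host 5  [load 125/130]
  35 → host 6 (new)  [load 35/130]
  30 → host 6  [load 65/130]
  20 → host 6  [load 85/130]
6 hosts opened.

6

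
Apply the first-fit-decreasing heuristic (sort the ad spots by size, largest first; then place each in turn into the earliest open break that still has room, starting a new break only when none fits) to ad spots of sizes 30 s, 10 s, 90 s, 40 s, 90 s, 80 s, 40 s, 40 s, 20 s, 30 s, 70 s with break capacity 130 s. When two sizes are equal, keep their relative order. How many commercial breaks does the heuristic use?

Sorted descending: 90, 90, 80, 70, 40, 40, 40, 30, 30, 20, 10.
  90 → break 1 (new)  [load 90/130]
  90 → break 2 (new)  [load 90/130]
  80 → break 3 (new)  [load 80/130]
  70 → break 4 (new)  [load 70/130]
  40 → break 1  [load 130/130]
  40 → break 2  [load 130/130]
  40 → break 3  [load 120/130]
  30 → break 4  [load 100/130]
  30 → break 4  [load 130/130]
  20 → break 5 (new)  [load 20/130]
  10 → break 3  [load 130/130]
5 commercial breaks opened.

5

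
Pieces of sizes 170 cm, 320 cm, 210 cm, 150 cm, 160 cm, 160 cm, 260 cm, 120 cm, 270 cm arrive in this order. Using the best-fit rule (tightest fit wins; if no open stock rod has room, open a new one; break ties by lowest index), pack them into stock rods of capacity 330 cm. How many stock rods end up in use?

6

  170 → stock rod 1 (new)  [load 170/330]
  320 → stock rod 2 (new)  [load 320/330]
  210 → stock rod 3 (new)  [load 210/330]
  150 → stock rod 1  [load 320/330]
  160 → stock rod 4 (new)  [load 160/330]
  160 → stock rod 4  [load 320/330]
  260 → stock rod 5 (new)  [load 260/330]
  120 → stock rod 3  [load 330/330]
  270 → stock rod 6 (new)  [load 270/330]
6 stock rods opened.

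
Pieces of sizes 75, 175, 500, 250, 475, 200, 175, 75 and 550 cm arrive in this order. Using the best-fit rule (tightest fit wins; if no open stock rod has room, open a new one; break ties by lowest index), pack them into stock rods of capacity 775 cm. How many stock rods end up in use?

  75 → stock rod 1 (new)  [load 75/775]
  175 → stock rod 1  [load 250/775]
  500 → stock rod 1  [load 750/775]
  250 → stock rod 2 (new)  [load 250/775]
  475 → stock rod 2  [load 725/775]
  200 → stock rod 3 (new)  [load 200/775]
  175 → stock rod 3  [load 375/775]
  75 → stock rod 3  [load 450/775]
  550 → stock rod 4 (new)  [load 550/775]
4 stock rods opened.

4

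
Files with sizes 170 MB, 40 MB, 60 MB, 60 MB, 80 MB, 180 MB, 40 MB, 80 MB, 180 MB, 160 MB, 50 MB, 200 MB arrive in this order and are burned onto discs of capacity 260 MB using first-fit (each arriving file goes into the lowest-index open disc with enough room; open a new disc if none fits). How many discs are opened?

  170 → disc 1 (new)  [load 170/260]
  40 → disc 1  [load 210/260]
  60 → disc 2 (new)  [load 60/260]
  60 → disc 2  [load 120/260]
  80 → disc 2  [load 200/260]
  180 → disc 3 (new)  [load 180/260]
  40 → disc 1  [load 250/260]
  80 → disc 3  [load 260/260]
  180 → disc 4 (new)  [load 180/260]
  160 → disc 5 (new)  [load 160/260]
  50 → disc 2  [load 250/260]
  200 → disc 6 (new)  [load 200/260]
6 discs opened.

6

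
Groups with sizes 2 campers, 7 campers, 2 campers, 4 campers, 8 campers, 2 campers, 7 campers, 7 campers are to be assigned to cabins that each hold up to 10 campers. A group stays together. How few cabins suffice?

Total = 8 + 7 + 7 + 7 + 4 + 2 + 2 + 2 = 39 campers.
Lower bound: ⌈39/10⌉ = 4 cabins.
A packing using 5 cabins:
  cabin 1: 8 + 2 = 10
  cabin 2: 7 + 2 = 9
  cabin 3: 7 + 2 = 9
  cabin 4: 7 = 7
  cabin 5: 4 = 4
No arrangement into 4 cabins stays within capacity, so 5 is optimal.

5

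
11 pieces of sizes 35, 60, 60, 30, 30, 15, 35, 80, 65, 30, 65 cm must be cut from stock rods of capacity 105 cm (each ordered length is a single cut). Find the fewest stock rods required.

6

Total = 80 + 65 + 65 + 60 + 60 + 35 + 35 + 30 + 30 + 30 + 15 = 505 cm.
Lower bound: ⌈505/105⌉ = 5 stock rods.
A packing using 6 stock rods:
  stock rod 1: 80 + 15 = 95
  stock rod 2: 65 + 35 = 100
  stock rod 3: 65 + 35 = 100
  stock rod 4: 60 + 30 = 90
  stock rod 5: 60 + 30 = 90
  stock rod 6: 30 = 30
No arrangement into 5 stock rods stays within capacity, so 6 is optimal.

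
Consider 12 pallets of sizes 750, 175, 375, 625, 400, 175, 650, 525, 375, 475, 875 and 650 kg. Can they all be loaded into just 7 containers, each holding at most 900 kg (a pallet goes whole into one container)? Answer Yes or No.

No

Total = 6050 kg; ⌈6050/900⌉ = 7.
The bound of 7 does not rule out 7, but exhaustive search shows no assignment into 7 containers of capacity 900 kg exists — the minimum is 8.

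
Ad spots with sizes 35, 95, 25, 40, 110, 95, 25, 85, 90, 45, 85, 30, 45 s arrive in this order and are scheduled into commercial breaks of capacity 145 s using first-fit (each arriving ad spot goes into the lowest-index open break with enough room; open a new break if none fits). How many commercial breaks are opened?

  35 → break 1 (new)  [load 35/145]
  95 → break 1  [load 130/145]
  25 → break 2 (new)  [load 25/145]
  40 → break 2  [load 65/145]
  110 → break 3 (new)  [load 110/145]
  95 → break 4 (new)  [load 95/145]
  25 → break 2  [load 90/145]
  85 → break 5 (new)  [load 85/145]
  90 → break 6 (new)  [load 90/145]
  45 → break 2  [load 135/145]
  85 → break 7 (new)  [load 85/145]
  30 → break 3  [load 140/145]
  45 → break 4  [load 140/145]
7 commercial breaks opened.

7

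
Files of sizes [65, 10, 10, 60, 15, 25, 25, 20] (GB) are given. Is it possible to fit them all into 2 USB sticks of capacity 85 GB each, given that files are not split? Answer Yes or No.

Total = 230 GB; ⌈230/85⌉ = 3.
At least 3 USB sticks are required, but only 2 are allowed.

No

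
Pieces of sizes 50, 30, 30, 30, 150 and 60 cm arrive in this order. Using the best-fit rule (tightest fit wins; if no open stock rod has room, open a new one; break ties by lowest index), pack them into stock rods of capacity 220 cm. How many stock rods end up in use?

2

  50 → stock rod 1 (new)  [load 50/220]
  30 → stock rod 1  [load 80/220]
  30 → stock rod 1  [load 110/220]
  30 → stock rod 1  [load 140/220]
  150 → stock rod 2 (new)  [load 150/220]
  60 → stock rod 2  [load 210/220]
2 stock rods opened.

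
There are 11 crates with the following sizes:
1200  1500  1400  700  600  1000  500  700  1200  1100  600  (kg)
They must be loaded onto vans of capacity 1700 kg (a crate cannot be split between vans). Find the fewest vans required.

7

Total = 1500 + 1400 + 1200 + 1200 + 1100 + 1000 + 700 + 700 + 600 + 600 + 500 = 10500 kg.
Lower bound: ⌈10500/1700⌉ = 7 vans.
A packing using 7 vans:
  van 1: 1500 = 1500
  van 2: 1400 = 1400
  van 3: 1200 + 500 = 1700
  van 4: 1200 = 1200
  van 5: 1100 + 600 = 1700
  van 6: 1000 + 700 = 1700
  van 7: 700 + 600 = 1300
This matches the lower bound, so 7 is optimal.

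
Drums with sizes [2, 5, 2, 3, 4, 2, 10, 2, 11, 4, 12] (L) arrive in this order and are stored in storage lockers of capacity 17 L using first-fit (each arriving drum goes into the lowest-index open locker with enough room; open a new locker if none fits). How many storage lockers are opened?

  2 → locker 1 (new)  [load 2/17]
  5 → locker 1  [load 7/17]
  2 → locker 1  [load 9/17]
  3 → locker 1  [load 12/17]
  4 → locker 1  [load 16/17]
  2 → locker 2 (new)  [load 2/17]
  10 → locker 2  [load 12/17]
  2 → locker 2  [load 14/17]
  11 → locker 3 (new)  [load 11/17]
  4 → locker 3  [load 15/17]
  12 → locker 4 (new)  [load 12/17]
4 storage lockers opened.

4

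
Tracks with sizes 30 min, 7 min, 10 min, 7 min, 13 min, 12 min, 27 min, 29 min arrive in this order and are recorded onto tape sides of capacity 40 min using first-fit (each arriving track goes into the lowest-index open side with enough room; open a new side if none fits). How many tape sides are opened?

  30 → side 1 (new)  [load 30/40]
  7 → side 1  [load 37/40]
  10 → side 2 (new)  [load 10/40]
  7 → side 2  [load 17/40]
  13 → side 2  [load 30/40]
  12 → side 3 (new)  [load 12/40]
  27 → side 3  [load 39/40]
  29 → side 4 (new)  [load 29/40]
4 tape sides opened.

4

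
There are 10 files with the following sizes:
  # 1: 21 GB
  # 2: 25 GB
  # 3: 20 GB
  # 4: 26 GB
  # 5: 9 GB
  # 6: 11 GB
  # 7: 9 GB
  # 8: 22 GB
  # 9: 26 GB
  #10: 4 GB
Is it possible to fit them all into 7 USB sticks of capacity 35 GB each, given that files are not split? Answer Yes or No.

Yes

A valid assignment using 6 USB sticks:
  USB stick 1: 26 + 9 = 35
  USB stick 2: 26 + 9 = 35
  USB stick 3: 25 + 4 = 29
  USB stick 4: 22 + 11 = 33
  USB stick 5: 21 = 21
  USB stick 6: 20 = 20
That uses only 6 ≤ 7, so 7 USB sticks are enough.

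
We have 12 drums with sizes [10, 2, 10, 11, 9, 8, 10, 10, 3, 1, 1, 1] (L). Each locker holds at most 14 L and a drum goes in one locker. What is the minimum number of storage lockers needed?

7

Total = 11 + 10 + 10 + 10 + 10 + 9 + 8 + 3 + 2 + 1 + 1 + 1 = 76 L.
Lower bound: ⌈76/14⌉ = 6 storage lockers.
Also, 7 drums each exceed 7 L, and no two of those can share a locker, so at least 7 storage lockers are needed.
A packing using 7 storage lockers:
  locker 1: 11 + 3 = 14
  locker 2: 10 + 2 + 1 + 1 = 14
  locker 3: 10 + 1 = 11
  locker 4: 10 = 10
  locker 5: 10 = 10
  locker 6: 9 = 9
  locker 7: 8 = 8
This matches the lower bound, so 7 is optimal.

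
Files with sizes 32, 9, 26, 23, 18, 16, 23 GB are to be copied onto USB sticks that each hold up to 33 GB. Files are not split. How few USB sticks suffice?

Total = 32 + 26 + 23 + 23 + 18 + 16 + 9 = 147 GB.
Lower bound: ⌈147/33⌉ = 5 USB sticks.
A packing using 6 USB sticks:
  USB stick 1: 32 = 32
  USB stick 2: 26 = 26
  USB stick 3: 23 + 9 = 32
  USB stick 4: 23 = 23
  USB stick 5: 18 = 18
  USB stick 6: 16 = 16
No arrangement into 5 USB sticks stays within capacity, so 6 is optimal.

6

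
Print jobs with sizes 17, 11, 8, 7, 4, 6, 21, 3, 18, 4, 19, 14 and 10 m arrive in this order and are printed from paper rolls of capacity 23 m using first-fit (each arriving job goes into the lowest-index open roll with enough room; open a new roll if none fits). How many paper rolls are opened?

  17 → roll 1 (new)  [load 17/23]
  11 → roll 2 (new)  [load 11/23]
  8 → roll 2  [load 19/23]
  7 → roll 3 (new)  [load 7/23]
  4 → roll 1  [load 21/23]
  6 → roll 3  [load 13/23]
  21 → roll 4 (new)  [load 21/23]
  3 → roll 2  [load 22/23]
  18 → roll 5 (new)  [load 18/23]
  4 → roll 3  [load 17/23]
  19 → roll 6 (new)  [load 19/23]
  14 → roll 7 (new)  [load 14/23]
  10 → roll 8 (new)  [load 10/23]
8 paper rolls opened.

8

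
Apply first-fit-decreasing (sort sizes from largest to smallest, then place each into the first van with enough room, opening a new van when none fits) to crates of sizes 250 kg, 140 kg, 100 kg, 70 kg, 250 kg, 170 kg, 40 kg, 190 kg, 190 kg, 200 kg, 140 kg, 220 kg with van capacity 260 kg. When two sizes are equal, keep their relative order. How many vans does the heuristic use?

Sorted descending: 250, 250, 220, 200, 190, 190, 170, 140, 140, 100, 70, 40.
  250 → van 1 (new)  [load 250/260]
  250 → van 2 (new)  [load 250/260]
  220 → van 3 (new)  [load 220/260]
  200 → van 4 (new)  [load 200/260]
  190 → van 5 (new)  [load 190/260]
  190 → van 6 (new)  [load 190/260]
  170 → van 7 (new)  [load 170/260]
  140 → van 8 (new)  [load 140/260]
  140 → van 9 (new)  [load 140/260]
  100 → van 8  [load 240/260]
  70 → van 5  [load 260/260]
  40 → van 3  [load 260/260]
9 vans opened.

9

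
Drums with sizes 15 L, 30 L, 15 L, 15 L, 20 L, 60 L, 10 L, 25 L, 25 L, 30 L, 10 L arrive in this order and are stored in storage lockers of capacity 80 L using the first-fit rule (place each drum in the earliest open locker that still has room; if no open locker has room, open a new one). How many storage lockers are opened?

4

  15 → locker 1 (new)  [load 15/80]
  30 → locker 1  [load 45/80]
  15 → locker 1  [load 60/80]
  15 → locker 1  [load 75/80]
  20 → locker 2 (new)  [load 20/80]
  60 → locker 2  [load 80/80]
  10 → locker 3 (new)  [load 10/80]
  25 → locker 3  [load 35/80]
  25 → locker 3  [load 60/80]
  30 → locker 4 (new)  [load 30/80]
  10 → locker 3  [load 70/80]
4 storage lockers opened.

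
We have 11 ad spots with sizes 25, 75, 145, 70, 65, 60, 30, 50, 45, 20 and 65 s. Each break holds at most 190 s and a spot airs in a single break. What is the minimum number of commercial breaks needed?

Total = 145 + 75 + 70 + 65 + 65 + 60 + 50 + 45 + 30 + 25 + 20 = 650 s.
Lower bound: ⌈650/190⌉ = 4 commercial breaks.
A packing using 4 commercial breaks:
  break 1: 145 + 45 = 190
  break 2: 75 + 70 + 30 = 175
  break 3: 65 + 65 + 60 = 190
  break 4: 50 + 25 + 20 = 95
This matches the lower bound, so 4 is optimal.

4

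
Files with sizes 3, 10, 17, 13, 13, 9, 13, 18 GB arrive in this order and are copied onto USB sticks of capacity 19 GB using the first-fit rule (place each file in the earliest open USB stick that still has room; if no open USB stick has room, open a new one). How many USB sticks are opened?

  3 → USB stick 1 (new)  [load 3/19]
  10 → USB stick 1  [load 13/19]
  17 → USB stick 2 (new)  [load 17/19]
  13 → USB stick 3 (new)  [load 13/19]
  13 → USB stick 4 (new)  [load 13/19]
  9 → USB stick 5 (new)  [load 9/19]
  13 → USB stick 6 (new)  [load 13/19]
  18 → USB stick 7 (new)  [load 18/19]
7 USB sticks opened.

7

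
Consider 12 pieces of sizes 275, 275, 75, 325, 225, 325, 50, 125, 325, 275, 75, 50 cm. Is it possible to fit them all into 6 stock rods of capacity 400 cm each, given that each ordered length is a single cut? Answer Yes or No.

Total = 2400 cm; ⌈2400/400⌉ = 6.
7 pieces each exceed half the capacity and cannot share a stock rod, forcing at least 7 stock rods.
At least 7 stock rods are required, but only 6 are allowed.

No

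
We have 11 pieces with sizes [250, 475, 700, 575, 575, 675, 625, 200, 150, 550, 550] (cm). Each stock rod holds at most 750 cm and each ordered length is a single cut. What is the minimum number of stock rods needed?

8

Total = 700 + 675 + 625 + 575 + 575 + 550 + 550 + 475 + 250 + 200 + 150 = 5325 cm.
Lower bound: ⌈5325/750⌉ = 8 stock rods.
A packing using 8 stock rods:
  stock rod 1: 700 = 700
  stock rod 2: 675 = 675
  stock rod 3: 625 = 625
  stock rod 4: 575 + 150 = 725
  stock rod 5: 575 = 575
  stock rod 6: 550 + 200 = 750
  stock rod 7: 550 = 550
  stock rod 8: 475 + 250 = 725
This matches the lower bound, so 8 is optimal.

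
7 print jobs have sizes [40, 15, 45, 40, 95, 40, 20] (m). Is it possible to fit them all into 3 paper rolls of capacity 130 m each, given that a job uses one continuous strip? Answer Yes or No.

Yes

A valid assignment using 3 paper rolls:
  roll 1: 95 + 20 + 15 = 130
  roll 2: 45 + 40 + 40 = 125
  roll 3: 40 = 40
Every load is within 130 m, so 3 paper rolls suffice.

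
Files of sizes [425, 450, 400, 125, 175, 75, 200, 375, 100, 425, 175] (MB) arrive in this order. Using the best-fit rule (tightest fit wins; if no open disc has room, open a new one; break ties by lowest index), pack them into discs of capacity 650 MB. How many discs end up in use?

  425 → disc 1 (new)  [load 425/650]
  450 → disc 2 (new)  [load 450/650]
  400 → disc 3 (new)  [load 400/650]
  125 → disc 2  [load 575/650]
  175 → disc 1  [load 600/650]
  75 → disc 2  [load 650/650]
  200 → disc 3  [load 600/650]
  375 → disc 4 (new)  [load 375/650]
  100 → disc 4  [load 475/650]
  425 → disc 5 (new)  [load 425/650]
  175 → disc 4  [load 650/650]
5 discs opened.

5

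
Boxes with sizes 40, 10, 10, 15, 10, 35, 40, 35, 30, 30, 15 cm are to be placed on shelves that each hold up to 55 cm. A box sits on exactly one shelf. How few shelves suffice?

6

Total = 40 + 40 + 35 + 35 + 30 + 30 + 15 + 15 + 10 + 10 + 10 = 270 cm.
Lower bound: ⌈270/55⌉ = 5 shelves.
Also, 6 boxes each exceed 55/2 cm, and no two of those can share a shelf, so at least 6 shelves are needed.
A packing using 6 shelves:
  shelf 1: 40 + 15 = 55
  shelf 2: 40 + 15 = 55
  shelf 3: 35 + 10 + 10 = 55
  shelf 4: 35 + 10 = 45
  shelf 5: 30 = 30
  shelf 6: 30 = 30
This matches the lower bound, so 6 is optimal.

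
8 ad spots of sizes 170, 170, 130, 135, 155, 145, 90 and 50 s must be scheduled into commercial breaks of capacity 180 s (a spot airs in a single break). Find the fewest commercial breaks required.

Total = 170 + 170 + 155 + 145 + 135 + 130 + 90 + 50 = 1045 s.
Lower bound: ⌈1045/180⌉ = 6 commercial breaks.
A packing using 7 commercial breaks:
  break 1: 170 = 170
  break 2: 170 = 170
  break 3: 155 = 155
  break 4: 145 = 145
  break 5: 135 = 135
  break 6: 130 + 50 = 180
  break 7: 90 = 90
No arrangement into 6 commercial breaks stays within capacity, so 7 is optimal.

7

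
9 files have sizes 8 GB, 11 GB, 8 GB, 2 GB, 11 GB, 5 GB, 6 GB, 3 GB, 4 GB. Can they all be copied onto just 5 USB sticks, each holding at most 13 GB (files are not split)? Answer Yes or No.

A valid assignment using 5 USB sticks:
  USB stick 1: 11 + 2 = 13
  USB stick 2: 11 = 11
  USB stick 3: 8 + 5 = 13
  USB stick 4: 8 + 4 = 12
  USB stick 5: 6 + 3 = 9
Every load is within 13 GB, so 5 USB sticks suffice.

Yes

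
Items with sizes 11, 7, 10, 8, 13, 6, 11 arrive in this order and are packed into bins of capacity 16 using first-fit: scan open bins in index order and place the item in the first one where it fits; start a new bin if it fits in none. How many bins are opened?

5

  11 → bin 1 (new)  [load 11/16]
  7 → bin 2 (new)  [load 7/16]
  10 → bin 3 (new)  [load 10/16]
  8 → bin 2  [load 15/16]
  13 → bin 4 (new)  [load 13/16]
  6 → bin 3  [load 16/16]
  11 → bin 5 (new)  [load 11/16]
5 bins opened.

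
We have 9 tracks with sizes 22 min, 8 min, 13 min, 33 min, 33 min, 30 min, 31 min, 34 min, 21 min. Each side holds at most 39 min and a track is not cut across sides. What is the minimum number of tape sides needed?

Total = 34 + 33 + 33 + 31 + 30 + 22 + 21 + 13 + 8 = 225 min.
Lower bound: ⌈225/39⌉ = 6 tape sides.
Also, 7 tracks each exceed 39/2 min, and no two of those can share a side, so at least 7 tape sides are needed.
A packing using 7 tape sides:
  side 1: 34 = 34
  side 2: 33 = 33
  side 3: 33 = 33
  side 4: 31 + 8 = 39
  side 5: 30 = 30
  side 6: 22 + 13 = 35
  side 7: 21 = 21
This matches the lower bound, so 7 is optimal.

7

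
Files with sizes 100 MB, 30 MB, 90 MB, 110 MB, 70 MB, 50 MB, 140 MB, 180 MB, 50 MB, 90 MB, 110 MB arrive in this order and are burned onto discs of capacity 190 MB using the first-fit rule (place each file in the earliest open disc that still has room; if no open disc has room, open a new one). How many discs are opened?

7

  100 → disc 1 (new)  [load 100/190]
  30 → disc 1  [load 130/190]
  90 → disc 2 (new)  [load 90/190]
  110 → disc 3 (new)  [load 110/190]
  70 → disc 2  [load 160/190]
  50 → disc 1  [load 180/190]
  140 → disc 4 (new)  [load 140/190]
  180 → disc 5 (new)  [load 180/190]
  50 → disc 3  [load 160/190]
  90 → disc 6 (new)  [load 90/190]
  110 → disc 7 (new)  [load 110/190]
7 discs opened.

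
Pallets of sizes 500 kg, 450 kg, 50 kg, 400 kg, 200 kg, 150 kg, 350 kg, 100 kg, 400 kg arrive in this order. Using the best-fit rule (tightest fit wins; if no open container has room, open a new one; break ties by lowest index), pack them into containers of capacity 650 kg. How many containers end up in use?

5

  500 → container 1 (new)  [load 500/650]
  450 → container 2 (new)  [load 450/650]
  50 → container 1  [load 550/650]
  400 → container 3 (new)  [load 400/650]
  200 → container 2  [load 650/650]
  150 → container 3  [load 550/650]
  350 → container 4 (new)  [load 350/650]
  100 → container 1  [load 650/650]
  400 → container 5 (new)  [load 400/650]
5 containers opened.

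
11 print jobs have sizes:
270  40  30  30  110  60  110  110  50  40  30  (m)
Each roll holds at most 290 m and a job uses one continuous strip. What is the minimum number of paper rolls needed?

Total = 270 + 110 + 110 + 110 + 60 + 50 + 40 + 40 + 30 + 30 + 30 = 880 m.
Lower bound: ⌈880/290⌉ = 4 paper rolls.
A packing using 4 paper rolls:
  roll 1: 270 = 270
  roll 2: 110 + 110 + 60 = 280
  roll 3: 110 + 50 + 40 + 40 + 30 = 270
  roll 4: 30 + 30 = 60
This matches the lower bound, so 4 is optimal.

4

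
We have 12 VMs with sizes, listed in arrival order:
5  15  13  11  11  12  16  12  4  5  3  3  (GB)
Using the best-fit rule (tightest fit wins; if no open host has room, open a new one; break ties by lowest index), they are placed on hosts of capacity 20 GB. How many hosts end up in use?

7

  5 → host 1 (new)  [load 5/20]
  15 → host 1  [load 20/20]
  13 → host 2 (new)  [load 13/20]
  11 → host 3 (new)  [load 11/20]
  11 → host 4 (new)  [load 11/20]
  12 → host 5 (new)  [load 12/20]
  16 → host 6 (new)  [load 16/20]
  12 → host 7 (new)  [load 12/20]
  4 → host 6  [load 20/20]
  5 → host 2  [load 18/20]
  3 → host 5  [load 15/20]
  3 → host 5  [load 18/20]
7 hosts opened.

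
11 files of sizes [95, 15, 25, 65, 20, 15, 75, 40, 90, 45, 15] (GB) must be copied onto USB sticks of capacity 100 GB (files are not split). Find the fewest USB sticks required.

6

Total = 95 + 90 + 75 + 65 + 45 + 40 + 25 + 20 + 15 + 15 + 15 = 500 GB.
Lower bound: ⌈500/100⌉ = 5 USB sticks.
A packing using 6 USB sticks:
  USB stick 1: 95 = 95
  USB stick 2: 90 = 90
  USB stick 3: 75 + 25 = 100
  USB stick 4: 65 + 20 + 15 = 100
  USB stick 5: 45 + 40 + 15 = 100
  USB stick 6: 15 = 15
No arrangement into 5 USB sticks stays within capacity, so 6 is optimal.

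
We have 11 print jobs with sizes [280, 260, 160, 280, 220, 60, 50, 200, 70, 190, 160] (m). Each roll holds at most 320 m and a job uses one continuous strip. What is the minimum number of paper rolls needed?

Total = 280 + 280 + 260 + 220 + 200 + 190 + 160 + 160 + 70 + 60 + 50 = 1930 m.
Lower bound: ⌈1930/320⌉ = 7 paper rolls.
A packing using 7 paper rolls:
  roll 1: 280 = 280
  roll 2: 280 = 280
  roll 3: 260 + 60 = 320
  roll 4: 220 + 70 = 290
  roll 5: 200 + 50 = 250
  roll 6: 190 = 190
  roll 7: 160 + 160 = 320
This matches the lower bound, so 7 is optimal.

7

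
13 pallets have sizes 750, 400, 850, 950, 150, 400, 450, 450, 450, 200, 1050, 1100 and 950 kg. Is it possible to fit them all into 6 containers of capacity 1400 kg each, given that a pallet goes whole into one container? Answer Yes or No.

No

Total = 8150 kg; ⌈8150/1400⌉ = 6.
The bound of 6 does not rule out 6, but exhaustive search shows no assignment into 6 containers of capacity 1400 kg exists — the minimum is 7.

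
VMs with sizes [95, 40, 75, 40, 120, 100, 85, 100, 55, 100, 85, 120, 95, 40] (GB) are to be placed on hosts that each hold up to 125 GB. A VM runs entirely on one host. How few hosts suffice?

11

Total = 120 + 120 + 100 + 100 + 100 + 95 + 95 + 85 + 85 + 75 + 55 + 40 + 40 + 40 = 1150 GB.
Lower bound: ⌈1150/125⌉ = 10 hosts.
A packing using 11 hosts:
  host 1: 120 = 120
  host 2: 120 = 120
  host 3: 100 = 100
  host 4: 100 = 100
  host 5: 100 = 100
  host 6: 95 = 95
  host 7: 95 = 95
  host 8: 85 + 40 = 125
  host 9: 85 + 40 = 125
  host 10: 75 + 40 = 115
  host 11: 55 = 55
No arrangement into 10 hosts stays within capacity, so 11 is optimal.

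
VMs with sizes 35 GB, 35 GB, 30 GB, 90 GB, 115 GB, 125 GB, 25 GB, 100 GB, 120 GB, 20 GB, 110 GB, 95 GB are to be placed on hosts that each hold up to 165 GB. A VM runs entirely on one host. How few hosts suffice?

Total = 125 + 120 + 115 + 110 + 100 + 95 + 90 + 35 + 35 + 30 + 25 + 20 = 900 GB.
Lower bound: ⌈900/165⌉ = 6 hosts.
Also, 7 VMs each exceed 165/2 GB, and no two of those can share a host, so at least 7 hosts are needed.
A packing using 7 hosts:
  host 1: 125 + 35 = 160
  host 2: 120 + 35 = 155
  host 3: 115 + 30 + 20 = 165
  host 4: 110 + 25 = 135
  host 5: 100 = 100
  host 6: 95 = 95
  host 7: 90 = 90
This matches the lower bound, so 7 is optimal.

7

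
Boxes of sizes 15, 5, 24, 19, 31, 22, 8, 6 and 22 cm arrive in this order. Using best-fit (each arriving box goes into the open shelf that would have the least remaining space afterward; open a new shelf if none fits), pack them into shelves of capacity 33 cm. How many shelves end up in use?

6

  15 → shelf 1 (new)  [load 15/33]
  5 → shelf 1  [load 20/33]
  24 → shelf 2 (new)  [load 24/33]
  19 → shelf 3 (new)  [load 19/33]
  31 → shelf 4 (new)  [load 31/33]
  22 → shelf 5 (new)  [load 22/33]
  8 → shelf 2  [load 32/33]
  6 → shelf 5  [load 28/33]
  22 → shelf 6 (new)  [load 22/33]
6 shelves opened.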